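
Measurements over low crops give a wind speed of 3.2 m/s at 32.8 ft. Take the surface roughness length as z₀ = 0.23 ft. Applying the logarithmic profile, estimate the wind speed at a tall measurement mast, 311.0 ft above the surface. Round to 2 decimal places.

4.65 m/s

Log law: V(z) ∝ ln(z/z₀), so V₂/V₁ = ln(z₂/z₀) / ln(z₁/z₀).
ln(311.0/0.23) = 7.2095, ln(32.8/0.23) = 4.9601
V₂ = 3.2 × 7.2095/4.9601 = 3.2 × 1.4535 = 4.6512 m/s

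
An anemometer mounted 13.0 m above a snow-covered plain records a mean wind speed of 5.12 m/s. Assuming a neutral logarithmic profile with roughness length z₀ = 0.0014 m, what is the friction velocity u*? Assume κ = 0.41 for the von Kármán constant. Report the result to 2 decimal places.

Log law: V(z) = (u*/κ) · ln(z/z₀) ⇒ u* = κ · V / ln(z/z₀)
u* = 0.41 × 5.12 / ln(13.0/0.0014) = 0.41 × 5.12 / 9.1362
   = 2.0992 / 9.1362 = 0.2298 m/s

u* ≈ 0.23 m/s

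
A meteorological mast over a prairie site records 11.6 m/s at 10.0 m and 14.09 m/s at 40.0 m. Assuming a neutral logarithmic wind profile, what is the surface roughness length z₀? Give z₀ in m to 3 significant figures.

z₀ ≈ 0.0157 m

Log law: V(z) ∝ ln(z/z₀). With r = V₁/V₂ = 11.6/14.09 = 0.82328,
r · ln(z₂/z₀) = ln(z₁/z₀) ⇒ ln z₀ = (ln z₁ − r·ln z₂)/(1 − r)
ln z₀ = (2.30259 − 0.82328×3.68888) / 0.17672 = -4.1557
z₀ = exp(-4.1557) = 0.01568 m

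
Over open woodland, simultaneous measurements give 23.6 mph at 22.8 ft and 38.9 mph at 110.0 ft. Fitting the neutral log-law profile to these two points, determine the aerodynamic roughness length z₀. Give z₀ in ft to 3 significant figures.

Log law: V(z) ∝ ln(z/z₀). With r = V₁/V₂ = 23.6/38.9 = 0.60668,
r · ln(z₂/z₀) = ln(z₁/z₀) ⇒ ln z₀ = (ln z₁ − r·ln z₂)/(1 − r)
ln z₀ = (3.12676 − 0.60668×4.70048) / 0.39332 = 0.6993
z₀ = exp(0.6993) = 2.012 ft

z₀ ≈ 2.01 ft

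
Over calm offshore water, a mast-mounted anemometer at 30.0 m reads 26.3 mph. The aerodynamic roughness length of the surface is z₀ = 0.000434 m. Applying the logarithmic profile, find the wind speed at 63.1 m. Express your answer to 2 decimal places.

Log law: V(z) ∝ ln(z/z₀), so V₂/V₁ = ln(z₂/z₀) / ln(z₁/z₀).
ln(63.1/0.000434) = 11.8872, ln(30.0/0.000434) = 11.1437
V₂ = 26.3 × 11.8872/11.1437 = 26.3 × 1.0667 = 28.0548 mph

28.05 mph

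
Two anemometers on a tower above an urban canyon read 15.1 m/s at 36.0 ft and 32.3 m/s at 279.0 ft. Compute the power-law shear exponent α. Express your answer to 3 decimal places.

α ≈ 0.371

Power law: V₂/V₁ = (z₂/z₁)^α ⇒ α = ln(V₂/V₁) / ln(z₂/z₁)
α = ln(32.3/15.1) / ln(279.0/36.0) = ln(2.1391) / ln(7.7500)
  = 0.76037 / 2.04769 = 0.37133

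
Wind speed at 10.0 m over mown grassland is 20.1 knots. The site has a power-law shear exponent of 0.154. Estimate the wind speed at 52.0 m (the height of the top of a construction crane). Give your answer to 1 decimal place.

25.9 knots

Power-law profile: V₂ = V₁ · (z₂/z₁)^α
V₂ = 20.1 × (52.0/10.0)^0.154 = 20.1 × (5.2000)^0.154
    = 20.1 × 1.2890 = 25.9096 knots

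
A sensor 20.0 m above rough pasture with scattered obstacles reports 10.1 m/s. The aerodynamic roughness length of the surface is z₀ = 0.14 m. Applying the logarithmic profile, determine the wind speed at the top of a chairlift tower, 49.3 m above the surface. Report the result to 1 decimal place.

Log law: V(z) ∝ ln(z/z₀), so V₂/V₁ = ln(z₂/z₀) / ln(z₁/z₀).
ln(49.3/0.14) = 5.8640, ln(20.0/0.14) = 4.9618
V₂ = 10.1 × 5.8640/4.9618 = 10.1 × 1.1818 = 11.9364 m/s

11.9 m/s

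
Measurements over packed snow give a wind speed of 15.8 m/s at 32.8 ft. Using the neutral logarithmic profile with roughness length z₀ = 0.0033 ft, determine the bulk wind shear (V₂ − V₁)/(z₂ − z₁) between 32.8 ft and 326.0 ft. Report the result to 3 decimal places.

0.013 m/s/ft

Log law: V₂ = V₁ · ln(z₂/z₀)/ln(z₁/z₀) = 15.8 × 11.5007/9.2043 = 19.7421 m/s
ΔV/Δz = (19.7421 − 15.8)/(326.0 − 32.8) = 3.9421/293.2000 = 0.01345 m/s/ft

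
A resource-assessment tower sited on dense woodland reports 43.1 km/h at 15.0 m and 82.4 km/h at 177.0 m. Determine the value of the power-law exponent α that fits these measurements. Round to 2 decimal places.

Power law: V₂/V₁ = (z₂/z₁)^α ⇒ α = ln(V₂/V₁) / ln(z₂/z₁)
α = ln(82.4/43.1) / ln(177.0/15.0) = ln(1.9118) / ln(11.8000)
  = 0.64806 / 2.46810 = 0.26258

α ≈ 0.26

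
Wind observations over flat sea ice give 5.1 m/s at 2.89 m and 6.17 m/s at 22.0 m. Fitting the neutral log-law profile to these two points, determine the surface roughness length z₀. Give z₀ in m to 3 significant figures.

Log law: V(z) ∝ ln(z/z₀). With r = V₁/V₂ = 5.1/6.17 = 0.82658,
r · ln(z₂/z₀) = ln(z₁/z₀) ⇒ ln z₀ = (ln z₁ − r·ln z₂)/(1 − r)
ln z₀ = (1.06126 − 0.82658×3.09104) / 0.17342 = -8.6134
z₀ = exp(-8.6134) = 0.0001817 m

z₀ ≈ 0.000182 m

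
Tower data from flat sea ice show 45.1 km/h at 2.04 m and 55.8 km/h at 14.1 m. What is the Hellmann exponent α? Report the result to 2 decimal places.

Power law: V₂/V₁ = (z₂/z₁)^α ⇒ α = ln(V₂/V₁) / ln(z₂/z₁)
α = ln(55.8/45.1) / ln(14.1/2.04) = ln(1.2373) / ln(6.9118)
  = 0.21289 / 1.93322 = 0.11012

α ≈ 0.11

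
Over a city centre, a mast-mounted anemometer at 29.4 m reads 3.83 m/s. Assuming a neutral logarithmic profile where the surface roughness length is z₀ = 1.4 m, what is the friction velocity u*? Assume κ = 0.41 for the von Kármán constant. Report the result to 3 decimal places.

u* ≈ 0.516 m/s

Log law: V(z) = (u*/κ) · ln(z/z₀) ⇒ u* = κ · V / ln(z/z₀)
u* = 0.41 × 3.83 / ln(29.4/1.4) = 0.41 × 3.83 / 3.0445
   = 1.5703 / 3.0445 = 0.5158 m/s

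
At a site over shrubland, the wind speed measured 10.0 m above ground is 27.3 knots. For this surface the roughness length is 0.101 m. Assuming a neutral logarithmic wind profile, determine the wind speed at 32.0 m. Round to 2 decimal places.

Log law: V(z) ∝ ln(z/z₀), so V₂/V₁ = ln(z₂/z₀) / ln(z₁/z₀).
ln(32.0/0.101) = 5.7584, ln(10.0/0.101) = 4.5952
V₂ = 27.3 × 5.7584/4.5952 = 27.3 × 1.2531 = 34.2102 knots

34.21 knots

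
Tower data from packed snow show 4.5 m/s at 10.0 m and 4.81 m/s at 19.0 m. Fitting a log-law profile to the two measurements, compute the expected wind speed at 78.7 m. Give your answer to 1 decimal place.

Log law: V ∝ ln(z/z₀). From the pair, with r = V₁/V₂ = 0.93555,
ln z₀ = (ln z₁ − r·ln z₂)/(1 − r) = (2.3026 − 0.93555×2.9444)/0.06445 = -7.0146 → z₀ = 0.0008986 m
V₃ = V₁ · ln(z₃/z₀)/ln(z₁/z₀) = 4.5 × 11.3803/9.3172 = 5.4964 m/s

5.5 m/s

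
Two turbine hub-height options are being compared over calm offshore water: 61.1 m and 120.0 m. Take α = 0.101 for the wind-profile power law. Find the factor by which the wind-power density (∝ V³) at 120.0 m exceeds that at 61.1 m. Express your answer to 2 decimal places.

1.23

Speed ratio: V_B/V_A = (z_B/z_A)^α = (120.0/61.1)^0.101 = (1.9640)^0.101 = 1.07055
Power-density ratio: P_B/P_A = (V_B/V_A)³ = (1.07055)³ = 1.22693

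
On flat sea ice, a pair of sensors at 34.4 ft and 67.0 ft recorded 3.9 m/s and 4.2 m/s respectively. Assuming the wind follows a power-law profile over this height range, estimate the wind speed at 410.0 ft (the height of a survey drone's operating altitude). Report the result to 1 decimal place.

First find α: α = ln(V₂/V₁)/ln(z₂/z₁) = ln(4.2/3.9)/ln(67.0/34.4) = 0.07411/0.66664 = 0.1112
Extrapolate from 67.0 ft to 410.0 ft: V₃ = 4.2 × (410.0/67.0)^0.1112 = 4.2 × 1.2231 = 5.1370 m/s

5.1 m/s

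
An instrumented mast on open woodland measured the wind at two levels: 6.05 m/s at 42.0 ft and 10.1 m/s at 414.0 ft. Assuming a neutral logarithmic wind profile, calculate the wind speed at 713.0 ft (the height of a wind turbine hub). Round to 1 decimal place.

Log law: V ∝ ln(z/z₀). From the pair, with r = V₁/V₂ = 0.59901,
ln z₀ = (ln z₁ − r·ln z₂)/(1 − r) = (3.7377 − 0.59901×6.0259)/0.40099 = 0.3195 → z₀ = 1.376 ft
V₃ = V₁ · ln(z₃/z₀)/ln(z₁/z₀) = 6.05 × 6.2500/3.4182 = 11.0622 m/s

11.1 m/s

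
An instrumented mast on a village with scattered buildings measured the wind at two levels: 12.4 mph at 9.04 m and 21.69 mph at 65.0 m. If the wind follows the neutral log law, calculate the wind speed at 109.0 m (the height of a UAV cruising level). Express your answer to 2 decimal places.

Log law: V ∝ ln(z/z₀). From the pair, with r = V₁/V₂ = 0.57169,
ln z₀ = (ln z₁ − r·ln z₂)/(1 − r) = (2.2017 − 0.57169×4.1744)/0.42831 = -0.4315 → z₀ = 0.6495 m
V₃ = V₁ · ln(z₃/z₀)/ln(z₁/z₀) = 12.4 × 5.1228/2.6331 = 24.1245 mph

24.12 mph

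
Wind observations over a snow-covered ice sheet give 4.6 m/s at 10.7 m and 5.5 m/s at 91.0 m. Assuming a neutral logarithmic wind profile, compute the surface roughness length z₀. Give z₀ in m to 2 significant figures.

Log law: V(z) ∝ ln(z/z₀). With r = V₁/V₂ = 4.6/5.5 = 0.83636,
r · ln(z₂/z₀) = ln(z₁/z₀) ⇒ ln z₀ = (ln z₁ − r·ln z₂)/(1 − r)
ln z₀ = (2.37024 − 0.83636×4.51086) / 0.16364 = -8.5707
z₀ = exp(-8.5707) = 0.0001896 m

z₀ ≈ 0.00019 m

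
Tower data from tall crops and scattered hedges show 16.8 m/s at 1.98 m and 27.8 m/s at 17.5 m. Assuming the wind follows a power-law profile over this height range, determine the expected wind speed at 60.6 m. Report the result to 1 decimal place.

37.0 m/s

First find α: α = ln(V₂/V₁)/ln(z₂/z₁) = ln(27.8/16.8)/ln(17.5/1.98) = 0.50366/2.17910 = 0.2311
Extrapolate from 17.5 m to 60.6 m: V₃ = 27.8 × (60.6/17.5)^0.2311 = 27.8 × 1.3325 = 37.0446 m/s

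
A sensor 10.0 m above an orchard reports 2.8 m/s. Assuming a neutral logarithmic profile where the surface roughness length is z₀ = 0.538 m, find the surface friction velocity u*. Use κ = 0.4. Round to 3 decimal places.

u* ≈ 0.383 m/s

Log law: V(z) = (u*/κ) · ln(z/z₀) ⇒ u* = κ · V / ln(z/z₀)
u* = 0.4 × 2.8 / ln(10.0/0.538) = 0.4 × 2.8 / 2.9225
   = 1.1200 / 2.9225 = 0.3832 m/s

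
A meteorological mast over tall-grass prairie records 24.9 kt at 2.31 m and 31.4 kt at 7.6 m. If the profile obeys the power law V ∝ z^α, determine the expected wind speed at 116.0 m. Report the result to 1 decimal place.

53.4 kt

First find α: α = ln(V₂/V₁)/ln(z₂/z₁) = ln(31.4/24.9)/ln(7.6/2.31) = 0.23194/1.19090 = 0.1948
Extrapolate from 7.6 m to 116.0 m: V₃ = 31.4 × (116.0/7.6)^0.1948 = 31.4 × 1.7003 = 53.3896 kt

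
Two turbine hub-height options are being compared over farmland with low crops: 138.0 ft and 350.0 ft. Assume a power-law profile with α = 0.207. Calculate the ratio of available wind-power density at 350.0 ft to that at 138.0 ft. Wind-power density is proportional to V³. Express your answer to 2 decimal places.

1.78

Speed ratio: V_B/V_A = (z_B/z_A)^α = (350.0/138.0)^0.207 = (2.5362)^0.207 = 1.21246
Power-density ratio: P_B/P_A = (V_B/V_A)³ = (1.21246)³ = 1.78238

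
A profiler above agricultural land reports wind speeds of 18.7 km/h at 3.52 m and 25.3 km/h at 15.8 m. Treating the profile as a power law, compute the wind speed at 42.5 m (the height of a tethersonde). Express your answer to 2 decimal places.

30.88 km/h

First find α: α = ln(V₂/V₁)/ln(z₂/z₁) = ln(25.3/18.7)/ln(15.8/3.52) = 0.30228/1.50155 = 0.2013
Extrapolate from 15.8 m to 42.5 m: V₃ = 25.3 × (42.5/15.8)^0.2013 = 25.3 × 1.2204 = 30.8767 km/h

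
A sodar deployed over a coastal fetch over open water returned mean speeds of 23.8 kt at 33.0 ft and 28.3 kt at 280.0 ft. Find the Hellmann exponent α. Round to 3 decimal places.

α ≈ 0.081

Power law: V₂/V₁ = (z₂/z₁)^α ⇒ α = ln(V₂/V₁) / ln(z₂/z₁)
α = ln(28.3/23.8) / ln(280.0/33.0) = ln(1.1891) / ln(8.4848)
  = 0.17318 / 2.13828 = 0.08099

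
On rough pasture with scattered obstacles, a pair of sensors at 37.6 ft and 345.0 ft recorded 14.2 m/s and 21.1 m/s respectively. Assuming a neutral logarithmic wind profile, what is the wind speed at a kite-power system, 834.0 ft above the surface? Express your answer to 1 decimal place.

23.8 m/s

Log law: V ∝ ln(z/z₀). From the pair, with r = V₁/V₂ = 0.67299,
ln z₀ = (ln z₁ − r·ln z₂)/(1 − r) = (3.6270 − 0.67299×5.8435)/0.32701 = -0.9346 → z₀ = 0.3928 ft
V₃ = V₁ · ln(z₃/z₀)/ln(z₁/z₀) = 14.2 × 7.6608/4.5616 = 23.8478 m/s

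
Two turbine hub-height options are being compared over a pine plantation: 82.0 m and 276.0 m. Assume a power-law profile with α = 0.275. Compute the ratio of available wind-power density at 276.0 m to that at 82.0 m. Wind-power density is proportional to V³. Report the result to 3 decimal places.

2.722

Speed ratio: V_B/V_A = (z_B/z_A)^α = (276.0/82.0)^0.275 = (3.3659)^0.275 = 1.39621
Power-density ratio: P_B/P_A = (V_B/V_A)³ = (1.39621)³ = 2.72178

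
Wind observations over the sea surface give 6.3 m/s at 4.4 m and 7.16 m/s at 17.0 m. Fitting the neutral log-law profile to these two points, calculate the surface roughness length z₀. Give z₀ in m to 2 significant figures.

z₀ ≈ 0.00022 m

Log law: V(z) ∝ ln(z/z₀). With r = V₁/V₂ = 6.3/7.16 = 0.87989,
r · ln(z₂/z₀) = ln(z₁/z₀) ⇒ ln z₀ = (ln z₁ − r·ln z₂)/(1 − r)
ln z₀ = (1.48160 − 0.87989×2.83321) / 0.12011 = -8.4197
z₀ = exp(-8.4197) = 0.0002205 m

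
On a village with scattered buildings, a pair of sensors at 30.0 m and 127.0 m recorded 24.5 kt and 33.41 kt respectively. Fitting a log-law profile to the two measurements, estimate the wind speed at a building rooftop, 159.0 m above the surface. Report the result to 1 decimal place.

34.8 kt

Log law: V ∝ ln(z/z₀). From the pair, with r = V₁/V₂ = 0.73331,
ln z₀ = (ln z₁ − r·ln z₂)/(1 − r) = (3.4012 − 0.73331×4.8442)/0.26669 = -0.5666 → z₀ = 0.5674 m
V₃ = V₁ · ln(z₃/z₀)/ln(z₁/z₀) = 24.5 × 5.6355/3.9678 = 34.7976 kt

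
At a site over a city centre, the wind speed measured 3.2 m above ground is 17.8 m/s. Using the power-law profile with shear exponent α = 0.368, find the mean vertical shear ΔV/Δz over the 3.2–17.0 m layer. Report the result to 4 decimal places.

Power law: V₂ = V₁ · (z₂/z₁)^α = 17.8 × (5.3125)^0.368 = 32.9102 m/s
ΔV/Δz = (32.9102 − 17.8)/(17.0 − 3.2) = 15.1102/13.8000 = 1.09494 m/s/m

1.0949 m/s/m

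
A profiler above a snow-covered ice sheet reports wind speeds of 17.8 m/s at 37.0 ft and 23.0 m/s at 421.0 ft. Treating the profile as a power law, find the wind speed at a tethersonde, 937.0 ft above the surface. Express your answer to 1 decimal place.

First find α: α = ln(V₂/V₁)/ln(z₂/z₁) = ln(23.0/17.8)/ln(421.0/37.0) = 0.25630/2.43171 = 0.1054
Extrapolate from 421.0 ft to 937.0 ft: V₃ = 23.0 × (937.0/421.0)^0.1054 = 23.0 × 1.0880 = 25.0235 m/s

25.0 m/s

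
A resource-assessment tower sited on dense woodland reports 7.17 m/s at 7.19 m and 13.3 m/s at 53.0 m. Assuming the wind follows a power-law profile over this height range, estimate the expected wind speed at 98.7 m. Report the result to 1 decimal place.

16.1 m/s

First find α: α = ln(V₂/V₁)/ln(z₂/z₁) = ln(13.3/7.17)/ln(53.0/7.19) = 0.61786/1.99760 = 0.3093
Extrapolate from 53.0 m to 98.7 m: V₃ = 13.3 × (98.7/53.0)^0.3093 = 13.3 × 1.2121 = 16.1204 m/s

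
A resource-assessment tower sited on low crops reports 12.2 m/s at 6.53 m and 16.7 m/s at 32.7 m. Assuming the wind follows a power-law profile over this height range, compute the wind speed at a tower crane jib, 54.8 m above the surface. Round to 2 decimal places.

First find α: α = ln(V₂/V₁)/ln(z₂/z₁) = ln(16.7/12.2)/ln(32.7/6.53) = 0.31397/1.61097 = 0.1949
Extrapolate from 32.7 m to 54.8 m: V₃ = 16.7 × (54.8/32.7)^0.1949 = 16.7 × 1.1059 = 18.4680 m/s

18.47 m/s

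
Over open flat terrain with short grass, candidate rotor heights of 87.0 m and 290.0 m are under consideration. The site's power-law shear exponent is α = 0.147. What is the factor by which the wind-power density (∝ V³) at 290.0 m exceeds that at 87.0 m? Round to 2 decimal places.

Speed ratio: V_B/V_A = (z_B/z_A)^α = (290.0/87.0)^0.147 = (3.3333)^0.147 = 1.19361
Power-density ratio: P_B/P_A = (V_B/V_A)³ = (1.19361)³ = 1.70055

1.70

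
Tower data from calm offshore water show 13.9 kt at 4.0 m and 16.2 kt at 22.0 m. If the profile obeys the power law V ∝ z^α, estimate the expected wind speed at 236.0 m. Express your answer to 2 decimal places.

First find α: α = ln(V₂/V₁)/ln(z₂/z₁) = ln(16.2/13.9)/ln(22.0/4.0) = 0.15312/1.70475 = 0.0898
Extrapolate from 22.0 m to 236.0 m: V₃ = 16.2 × (236.0/22.0)^0.0898 = 16.2 × 1.2375 = 20.0482 kt

20.05 kt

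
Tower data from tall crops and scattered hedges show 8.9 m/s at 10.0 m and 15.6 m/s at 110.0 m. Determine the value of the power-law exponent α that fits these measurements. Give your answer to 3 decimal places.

Power law: V₂/V₁ = (z₂/z₁)^α ⇒ α = ln(V₂/V₁) / ln(z₂/z₁)
α = ln(15.6/8.9) / ln(110.0/10.0) = ln(1.7528) / ln(11.0000)
  = 0.56122 / 2.39790 = 0.23405

α ≈ 0.234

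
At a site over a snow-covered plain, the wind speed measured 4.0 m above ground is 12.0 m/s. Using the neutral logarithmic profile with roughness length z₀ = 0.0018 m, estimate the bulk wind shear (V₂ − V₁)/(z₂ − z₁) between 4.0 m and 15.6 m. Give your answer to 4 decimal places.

Log law: V₂ = V₁ · ln(z₂/z₀)/ln(z₁/z₀) = 12.0 × 9.0672/7.7063 = 14.1193 m/s
ΔV/Δz = (14.1193 − 12.0)/(15.6 − 4.0) = 2.1193/11.6000 = 0.18270 m/s/m

0.1827 m/s/m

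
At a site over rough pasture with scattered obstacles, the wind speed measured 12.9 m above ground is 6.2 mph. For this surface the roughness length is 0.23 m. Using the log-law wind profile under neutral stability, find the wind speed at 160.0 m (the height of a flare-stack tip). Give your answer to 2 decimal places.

10.08 mph

Log law: V(z) ∝ ln(z/z₀), so V₂/V₁ = ln(z₂/z₀) / ln(z₁/z₀).
ln(160.0/0.23) = 6.5448, ln(12.9/0.23) = 4.0269
V₂ = 6.2 × 6.5448/4.0269 = 6.2 × 1.6253 = 10.0767 mph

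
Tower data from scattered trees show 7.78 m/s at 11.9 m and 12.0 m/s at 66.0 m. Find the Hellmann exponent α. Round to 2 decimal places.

Power law: V₂/V₁ = (z₂/z₁)^α ⇒ α = ln(V₂/V₁) / ln(z₂/z₁)
α = ln(12.0/7.78) / ln(66.0/11.9) = ln(1.5424) / ln(5.5462)
  = 0.43335 / 1.71312 = 0.25296

α ≈ 0.25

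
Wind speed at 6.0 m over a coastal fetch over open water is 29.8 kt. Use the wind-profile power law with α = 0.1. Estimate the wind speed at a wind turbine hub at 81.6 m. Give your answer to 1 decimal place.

38.7 kt

Power-law profile: V₂ = V₁ · (z₂/z₁)^α
V₂ = 29.8 × (81.6/6.0)^0.1 = 29.8 × (13.6000)^0.1
    = 29.8 × 1.2982 = 38.6875 kt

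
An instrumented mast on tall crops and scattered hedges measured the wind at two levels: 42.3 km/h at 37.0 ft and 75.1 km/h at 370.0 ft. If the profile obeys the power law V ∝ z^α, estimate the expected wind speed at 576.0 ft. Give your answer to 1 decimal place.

First find α: α = ln(V₂/V₁)/ln(z₂/z₁) = ln(75.1/42.3)/ln(370.0/37.0) = 0.57403/2.30259 = 0.2493
Extrapolate from 370.0 ft to 576.0 ft: V₃ = 75.1 × (576.0/370.0)^0.2493 = 75.1 × 1.1167 = 83.8611 km/h

83.9 km/h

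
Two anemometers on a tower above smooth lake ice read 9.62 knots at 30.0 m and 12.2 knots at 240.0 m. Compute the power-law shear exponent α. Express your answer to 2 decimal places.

Power law: V₂/V₁ = (z₂/z₁)^α ⇒ α = ln(V₂/V₁) / ln(z₂/z₁)
α = ln(12.2/9.62) / ln(240.0/30.0) = ln(1.2682) / ln(8.0000)
  = 0.23759 / 2.07944 = 0.11426

α ≈ 0.11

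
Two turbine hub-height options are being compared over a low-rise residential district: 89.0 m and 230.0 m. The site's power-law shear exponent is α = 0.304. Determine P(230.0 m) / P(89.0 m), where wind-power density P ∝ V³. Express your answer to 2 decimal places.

2.38

Speed ratio: V_B/V_A = (z_B/z_A)^α = (230.0/89.0)^0.304 = (2.5843)^0.304 = 1.33460
Power-density ratio: P_B/P_A = (V_B/V_A)³ = (1.33460)³ = 2.37713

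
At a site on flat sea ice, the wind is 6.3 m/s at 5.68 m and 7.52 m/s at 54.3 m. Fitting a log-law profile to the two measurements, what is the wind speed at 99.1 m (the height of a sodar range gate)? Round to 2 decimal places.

Log law: V ∝ ln(z/z₀). From the pair, with r = V₁/V₂ = 0.83777,
ln z₀ = (ln z₁ − r·ln z₂)/(1 − r) = (1.7370 − 0.83777×3.9945)/0.16223 = -9.9210 → z₀ = 0.00004913 m
V₃ = V₁ · ln(z₃/z₀)/ln(z₁/z₀) = 6.3 × 14.5171/11.6580 = 7.8451 m/s

7.85 m/s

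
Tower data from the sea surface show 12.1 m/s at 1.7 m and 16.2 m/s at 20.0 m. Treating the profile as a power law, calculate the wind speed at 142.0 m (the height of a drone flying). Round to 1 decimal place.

First find α: α = ln(V₂/V₁)/ln(z₂/z₁) = ln(16.2/12.1)/ln(20.0/1.7) = 0.29181/2.46510 = 0.1184
Extrapolate from 20.0 m to 142.0 m: V₃ = 16.2 × (142.0/20.0)^0.1184 = 16.2 × 1.2612 = 20.4307 m/s

20.4 m/s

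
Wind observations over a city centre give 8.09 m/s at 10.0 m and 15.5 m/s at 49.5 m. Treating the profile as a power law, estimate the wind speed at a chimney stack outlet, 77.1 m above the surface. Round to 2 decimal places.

First find α: α = ln(V₂/V₁)/ln(z₂/z₁) = ln(15.5/8.09)/ln(49.5/10.0) = 0.65021/1.59939 = 0.4065
Extrapolate from 49.5 m to 77.1 m: V₃ = 15.5 × (77.1/49.5)^0.4065 = 15.5 × 1.1974 = 18.5596 m/s

18.56 m/s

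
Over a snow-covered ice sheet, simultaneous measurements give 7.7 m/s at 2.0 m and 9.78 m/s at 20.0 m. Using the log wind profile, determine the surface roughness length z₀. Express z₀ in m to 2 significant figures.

z₀ ≈ 0.00040 m

Log law: V(z) ∝ ln(z/z₀). With r = V₁/V₂ = 7.7/9.78 = 0.78732,
r · ln(z₂/z₀) = ln(z₁/z₀) ⇒ ln z₀ = (ln z₁ − r·ln z₂)/(1 − r)
ln z₀ = (0.69315 − 0.78732×2.99573) / 0.21268 = -7.8308
z₀ = exp(-7.8308) = 0.0003973 m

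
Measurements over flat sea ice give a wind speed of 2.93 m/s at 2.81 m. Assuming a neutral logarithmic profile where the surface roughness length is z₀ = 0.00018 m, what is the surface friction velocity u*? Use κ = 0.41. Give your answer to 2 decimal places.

Log law: V(z) = (u*/κ) · ln(z/z₀) ⇒ u* = κ · V / ln(z/z₀)
u* = 0.41 × 2.93 / ln(2.81/0.00018) = 0.41 × 2.93 / 9.6557
   = 1.2013 / 9.6557 = 0.1244 m/s

u* ≈ 0.12 m/s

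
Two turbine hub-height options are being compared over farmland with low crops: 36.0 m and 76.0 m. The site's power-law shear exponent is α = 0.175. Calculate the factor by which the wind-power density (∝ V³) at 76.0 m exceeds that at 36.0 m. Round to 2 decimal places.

1.48

Speed ratio: V_B/V_A = (z_B/z_A)^α = (76.0/36.0)^0.175 = (2.1111)^0.175 = 1.13970
Power-density ratio: P_B/P_A = (V_B/V_A)³ = (1.13970)³ = 1.48036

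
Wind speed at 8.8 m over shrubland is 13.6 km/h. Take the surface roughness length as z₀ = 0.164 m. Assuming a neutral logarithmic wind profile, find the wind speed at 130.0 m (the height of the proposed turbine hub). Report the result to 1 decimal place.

Log law: V(z) ∝ ln(z/z₀), so V₂/V₁ = ln(z₂/z₀) / ln(z₁/z₀).
ln(130.0/0.164) = 6.6754, ln(8.8/0.164) = 3.9826
V₂ = 13.6 × 6.6754/3.9826 = 13.6 × 1.6761 = 22.7954 km/h

22.8 km/h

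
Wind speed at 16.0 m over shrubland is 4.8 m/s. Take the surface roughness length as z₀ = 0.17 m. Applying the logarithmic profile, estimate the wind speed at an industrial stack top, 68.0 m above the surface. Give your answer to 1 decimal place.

Log law: V(z) ∝ ln(z/z₀), so V₂/V₁ = ln(z₂/z₀) / ln(z₁/z₀).
ln(68.0/0.17) = 5.9915, ln(16.0/0.17) = 4.5445
V₂ = 4.8 × 5.9915/4.5445 = 4.8 × 1.3184 = 6.3283 m/s

6.3 m/s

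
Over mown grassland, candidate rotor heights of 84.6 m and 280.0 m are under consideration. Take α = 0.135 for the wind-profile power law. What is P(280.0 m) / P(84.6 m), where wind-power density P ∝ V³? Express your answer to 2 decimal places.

Speed ratio: V_B/V_A = (z_B/z_A)^α = (280.0/84.6)^0.135 = (3.3097)^0.135 = 1.17536
Power-density ratio: P_B/P_A = (V_B/V_A)³ = (1.17536)³ = 1.62373

1.62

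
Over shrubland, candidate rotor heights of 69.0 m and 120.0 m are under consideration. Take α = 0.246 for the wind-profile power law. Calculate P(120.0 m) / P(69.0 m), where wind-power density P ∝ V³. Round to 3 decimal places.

1.504

Speed ratio: V_B/V_A = (z_B/z_A)^α = (120.0/69.0)^0.246 = (1.7391)^0.246 = 1.14583
Power-density ratio: P_B/P_A = (V_B/V_A)³ = (1.14583)³ = 1.50441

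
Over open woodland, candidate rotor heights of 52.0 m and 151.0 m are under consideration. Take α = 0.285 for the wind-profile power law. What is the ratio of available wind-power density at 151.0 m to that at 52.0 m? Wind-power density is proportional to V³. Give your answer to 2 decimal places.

Speed ratio: V_B/V_A = (z_B/z_A)^α = (151.0/52.0)^0.285 = (2.9038)^0.285 = 1.35503
Power-density ratio: P_B/P_A = (V_B/V_A)³ = (1.35503)³ = 2.48795

2.49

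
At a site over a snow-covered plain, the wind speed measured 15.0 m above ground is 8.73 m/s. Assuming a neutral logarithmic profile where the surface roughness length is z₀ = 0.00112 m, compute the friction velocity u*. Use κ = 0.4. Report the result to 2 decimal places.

u* ≈ 0.37 m/s

Log law: V(z) = (u*/κ) · ln(z/z₀) ⇒ u* = κ · V / ln(z/z₀)
u* = 0.4 × 8.73 / ln(15.0/0.00112) = 0.4 × 8.73 / 9.5025
   = 3.4920 / 9.5025 = 0.3675 m/s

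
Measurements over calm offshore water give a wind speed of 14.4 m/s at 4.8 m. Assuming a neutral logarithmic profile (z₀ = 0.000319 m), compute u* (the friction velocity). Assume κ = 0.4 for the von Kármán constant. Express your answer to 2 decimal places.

u* ≈ 0.60 m/s

Log law: V(z) = (u*/κ) · ln(z/z₀) ⇒ u* = κ · V / ln(z/z₀)
u* = 0.4 × 14.4 / ln(4.8/0.000319) = 0.4 × 14.4 / 9.6189
   = 5.7600 / 9.6189 = 0.5988 m/s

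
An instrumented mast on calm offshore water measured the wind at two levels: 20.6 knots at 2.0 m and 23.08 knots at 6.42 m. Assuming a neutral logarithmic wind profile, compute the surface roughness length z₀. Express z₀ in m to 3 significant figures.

z₀ ≈ 0.000124 m

Log law: V(z) ∝ ln(z/z₀). With r = V₁/V₂ = 20.6/23.08 = 0.89255,
r · ln(z₂/z₀) = ln(z₁/z₀) ⇒ ln z₀ = (ln z₁ − r·ln z₂)/(1 − r)
ln z₀ = (0.69315 − 0.89255×1.85942) / 0.10745 = -8.9944
z₀ = exp(-8.9944) = 0.0001241 m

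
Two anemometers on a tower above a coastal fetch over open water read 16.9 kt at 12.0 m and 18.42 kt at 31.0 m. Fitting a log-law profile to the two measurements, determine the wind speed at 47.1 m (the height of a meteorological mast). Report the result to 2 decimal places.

19.09 kt

Log law: V ∝ ln(z/z₀). From the pair, with r = V₁/V₂ = 0.91748,
ln z₀ = (ln z₁ − r·ln z₂)/(1 − r) = (2.4849 − 0.91748×3.4340)/0.08252 = -8.0674 → z₀ = 0.0003136 m
V₃ = V₁ · ln(z₃/z₀)/ln(z₁/z₀) = 16.9 × 11.9196/10.5523 = 19.0899 kt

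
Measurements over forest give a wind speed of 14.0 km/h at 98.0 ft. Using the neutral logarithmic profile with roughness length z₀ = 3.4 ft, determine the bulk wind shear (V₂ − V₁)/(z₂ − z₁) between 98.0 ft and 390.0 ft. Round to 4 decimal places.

0.0197 km/h/ft

Log law: V₂ = V₁ · ln(z₂/z₀)/ln(z₁/z₀) = 14.0 × 4.7424/3.3612 = 19.7529 km/h
ΔV/Δz = (19.7529 − 14.0)/(390.0 − 98.0) = 5.7529/292.0000 = 0.01970 km/h/ft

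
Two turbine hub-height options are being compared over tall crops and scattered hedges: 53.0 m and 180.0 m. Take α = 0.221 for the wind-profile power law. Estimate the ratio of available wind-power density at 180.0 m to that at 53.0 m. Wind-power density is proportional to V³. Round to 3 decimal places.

Speed ratio: V_B/V_A = (z_B/z_A)^α = (180.0/53.0)^0.221 = (3.3962)^0.221 = 1.31024
Power-density ratio: P_B/P_A = (V_B/V_A)³ = (1.31024)³ = 2.24932

2.249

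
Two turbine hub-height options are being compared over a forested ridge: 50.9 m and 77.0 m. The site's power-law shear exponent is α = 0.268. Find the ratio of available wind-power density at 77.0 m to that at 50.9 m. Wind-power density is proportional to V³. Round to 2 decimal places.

1.39

Speed ratio: V_B/V_A = (z_B/z_A)^α = (77.0/50.9)^0.268 = (1.5128)^0.268 = 1.11732
Power-density ratio: P_B/P_A = (V_B/V_A)³ = (1.11732)³ = 1.39488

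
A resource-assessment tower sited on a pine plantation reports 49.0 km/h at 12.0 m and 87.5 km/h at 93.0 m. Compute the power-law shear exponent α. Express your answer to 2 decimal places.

Power law: V₂/V₁ = (z₂/z₁)^α ⇒ α = ln(V₂/V₁) / ln(z₂/z₁)
α = ln(87.5/49.0) / ln(93.0/12.0) = ln(1.7857) / ln(7.7500)
  = 0.57982 / 2.04769 = 0.28316

α ≈ 0.28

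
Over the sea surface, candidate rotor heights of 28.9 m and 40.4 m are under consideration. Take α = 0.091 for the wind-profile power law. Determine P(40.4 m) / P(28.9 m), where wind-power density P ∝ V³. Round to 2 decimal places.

Speed ratio: V_B/V_A = (z_B/z_A)^α = (40.4/28.9)^0.091 = (1.3979)^0.091 = 1.03095
Power-density ratio: P_B/P_A = (V_B/V_A)³ = (1.03095)³ = 1.09576

1.10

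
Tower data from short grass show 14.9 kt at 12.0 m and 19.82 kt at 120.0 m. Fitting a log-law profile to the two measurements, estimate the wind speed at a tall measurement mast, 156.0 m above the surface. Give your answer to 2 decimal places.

Log law: V ∝ ln(z/z₀). From the pair, with r = V₁/V₂ = 0.75177,
ln z₀ = (ln z₁ − r·ln z₂)/(1 − r) = (2.4849 − 0.75177×4.7875)/0.24823 = -4.4884 → z₀ = 0.01124 m
V₃ = V₁ · ln(z₃/z₀)/ln(z₁/z₀) = 14.9 × 9.5382/6.9733 = 20.3806 kt

20.38 kt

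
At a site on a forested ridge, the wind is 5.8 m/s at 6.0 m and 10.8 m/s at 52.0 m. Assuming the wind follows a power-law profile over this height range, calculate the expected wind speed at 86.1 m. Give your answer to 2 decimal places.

12.49 m/s

First find α: α = ln(V₂/V₁)/ln(z₂/z₁) = ln(10.8/5.8)/ln(52.0/6.0) = 0.62169/2.15948 = 0.2879
Extrapolate from 52.0 m to 86.1 m: V₃ = 10.8 × (86.1/52.0)^0.2879 = 10.8 × 1.1562 = 12.4874 m/s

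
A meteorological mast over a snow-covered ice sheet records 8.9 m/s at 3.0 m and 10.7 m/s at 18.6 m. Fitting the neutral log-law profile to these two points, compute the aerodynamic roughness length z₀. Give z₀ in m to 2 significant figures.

z₀ ≈ 0.00036 m

Log law: V(z) ∝ ln(z/z₀). With r = V₁/V₂ = 8.9/10.7 = 0.83178,
r · ln(z₂/z₀) = ln(z₁/z₀) ⇒ ln z₀ = (ln z₁ − r·ln z₂)/(1 − r)
ln z₀ = (1.09861 − 0.83178×2.92316) / 0.16822 = -7.9228
z₀ = exp(-7.9228) = 0.0003624 m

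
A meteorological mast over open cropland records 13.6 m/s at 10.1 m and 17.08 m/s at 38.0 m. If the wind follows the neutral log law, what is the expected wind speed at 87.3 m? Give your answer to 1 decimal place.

Log law: V ∝ ln(z/z₀). From the pair, with r = V₁/V₂ = 0.79625,
ln z₀ = (ln z₁ − r·ln z₂)/(1 − r) = (2.3125 − 0.79625×3.6376)/0.20375 = -2.8658 → z₀ = 0.05694 m
V₃ = V₁ · ln(z₃/z₀)/ln(z₁/z₀) = 13.6 × 7.3352/5.1784 = 19.2645 m/s

19.3 m/s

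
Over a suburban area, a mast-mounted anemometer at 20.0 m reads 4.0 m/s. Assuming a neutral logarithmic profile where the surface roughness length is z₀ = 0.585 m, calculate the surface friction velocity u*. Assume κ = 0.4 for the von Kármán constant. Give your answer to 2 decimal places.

u* ≈ 0.45 m/s

Log law: V(z) = (u*/κ) · ln(z/z₀) ⇒ u* = κ · V / ln(z/z₀)
u* = 0.4 × 4.0 / ln(20.0/0.585) = 0.4 × 4.0 / 3.5319
   = 1.6000 / 3.5319 = 0.4530 m/s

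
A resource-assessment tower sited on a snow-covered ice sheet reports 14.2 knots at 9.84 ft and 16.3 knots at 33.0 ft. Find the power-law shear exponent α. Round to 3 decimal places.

α ≈ 0.114

Power law: V₂/V₁ = (z₂/z₁)^α ⇒ α = ln(V₂/V₁) / ln(z₂/z₁)
α = ln(16.3/14.2) / ln(33.0/9.84) = ln(1.1479) / ln(3.3537)
  = 0.13792 / 1.21005 = 0.11398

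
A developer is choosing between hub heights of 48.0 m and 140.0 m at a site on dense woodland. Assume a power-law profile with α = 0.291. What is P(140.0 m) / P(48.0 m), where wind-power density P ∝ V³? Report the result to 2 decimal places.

2.55

Speed ratio: V_B/V_A = (z_B/z_A)^α = (140.0/48.0)^0.291 = (2.9167)^0.291 = 1.36547
Power-density ratio: P_B/P_A = (V_B/V_A)³ = (1.36547)³ = 2.54593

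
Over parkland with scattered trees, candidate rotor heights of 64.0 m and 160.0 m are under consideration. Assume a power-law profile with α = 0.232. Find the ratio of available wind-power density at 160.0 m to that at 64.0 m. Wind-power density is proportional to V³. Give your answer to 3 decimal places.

1.892

Speed ratio: V_B/V_A = (z_B/z_A)^α = (160.0/64.0)^0.232 = (2.5000)^0.232 = 1.23686
Power-density ratio: P_B/P_A = (V_B/V_A)³ = (1.23686)³ = 1.89220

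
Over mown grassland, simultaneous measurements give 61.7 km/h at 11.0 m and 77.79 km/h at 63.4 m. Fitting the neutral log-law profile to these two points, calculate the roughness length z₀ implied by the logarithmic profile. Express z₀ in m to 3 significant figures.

z₀ ≈ 0.0133 m

Log law: V(z) ∝ ln(z/z₀). With r = V₁/V₂ = 61.7/77.79 = 0.79316,
r · ln(z₂/z₀) = ln(z₁/z₀) ⇒ ln z₀ = (ln z₁ − r·ln z₂)/(1 − r)
ln z₀ = (2.39790 − 0.79316×4.14946) / 0.20684 = -4.3188
z₀ = exp(-4.3188) = 0.01332 m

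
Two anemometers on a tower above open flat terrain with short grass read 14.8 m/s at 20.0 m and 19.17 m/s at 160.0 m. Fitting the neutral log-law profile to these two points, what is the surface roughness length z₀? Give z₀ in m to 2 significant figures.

z₀ ≈ 0.017 m

Log law: V(z) ∝ ln(z/z₀). With r = V₁/V₂ = 14.8/19.17 = 0.77204,
r · ln(z₂/z₀) = ln(z₁/z₀) ⇒ ln z₀ = (ln z₁ − r·ln z₂)/(1 − r)
ln z₀ = (2.99573 − 0.77204×5.07517) / 0.22796 = -4.0468
z₀ = exp(-4.0468) = 0.01748 m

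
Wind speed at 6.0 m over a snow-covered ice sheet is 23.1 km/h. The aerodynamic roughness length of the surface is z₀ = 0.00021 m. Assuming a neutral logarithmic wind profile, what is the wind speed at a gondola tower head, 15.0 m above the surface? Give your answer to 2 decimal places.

Log law: V(z) ∝ ln(z/z₀), so V₂/V₁ = ln(z₂/z₀) / ln(z₁/z₀).
ln(15.0/0.00021) = 11.1765, ln(6.0/0.00021) = 10.2602
V₂ = 23.1 × 11.1765/10.2602 = 23.1 × 1.0893 = 25.1630 km/h

25.16 km/h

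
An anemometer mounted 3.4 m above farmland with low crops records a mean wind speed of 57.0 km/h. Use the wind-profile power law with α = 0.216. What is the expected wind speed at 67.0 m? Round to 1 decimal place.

108.5 km/h

Power-law profile: V₂ = V₁ · (z₂/z₁)^α
V₂ = 57.0 × (67.0/3.4)^0.216 = 57.0 × (19.7059)^0.216
    = 57.0 × 1.9038 = 108.5194 km/h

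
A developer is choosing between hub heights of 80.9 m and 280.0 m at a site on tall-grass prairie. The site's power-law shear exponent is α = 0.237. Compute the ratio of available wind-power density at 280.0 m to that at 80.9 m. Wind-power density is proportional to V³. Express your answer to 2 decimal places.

2.42

Speed ratio: V_B/V_A = (z_B/z_A)^α = (280.0/80.9)^0.237 = (3.4611)^0.237 = 1.34212
Power-density ratio: P_B/P_A = (V_B/V_A)³ = (1.34212)³ = 2.41756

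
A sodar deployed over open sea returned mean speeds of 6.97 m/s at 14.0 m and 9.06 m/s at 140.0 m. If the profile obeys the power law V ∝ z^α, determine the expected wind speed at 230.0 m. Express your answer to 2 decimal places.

First find α: α = ln(V₂/V₁)/ln(z₂/z₁) = ln(9.06/6.97)/ln(140.0/14.0) = 0.26225/2.30259 = 0.1139
Extrapolate from 140.0 m to 230.0 m: V₃ = 9.06 × (230.0/140.0)^0.1139 = 9.06 × 1.0582 = 9.5870 m/s

9.59 m/s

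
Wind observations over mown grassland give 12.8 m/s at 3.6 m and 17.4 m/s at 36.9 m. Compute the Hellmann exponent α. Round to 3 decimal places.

Power law: V₂/V₁ = (z₂/z₁)^α ⇒ α = ln(V₂/V₁) / ln(z₂/z₁)
α = ln(17.4/12.8) / ln(36.9/3.6) = ln(1.3594) / ln(10.2500)
  = 0.30703 / 2.32728 = 0.13192

α ≈ 0.132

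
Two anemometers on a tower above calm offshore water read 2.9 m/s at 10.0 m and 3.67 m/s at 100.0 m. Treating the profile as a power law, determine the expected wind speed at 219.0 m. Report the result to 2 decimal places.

3.98 m/s

First find α: α = ln(V₂/V₁)/ln(z₂/z₁) = ln(3.67/2.9)/ln(100.0/10.0) = 0.23548/2.30259 = 0.1023
Extrapolate from 100.0 m to 219.0 m: V₃ = 3.67 × (219.0/100.0)^0.1023 = 3.67 × 1.0835 = 3.9763 m/s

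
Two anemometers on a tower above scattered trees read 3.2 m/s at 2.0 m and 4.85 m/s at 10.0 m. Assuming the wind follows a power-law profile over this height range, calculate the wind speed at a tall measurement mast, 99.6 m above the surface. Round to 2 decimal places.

8.78 m/s

First find α: α = ln(V₂/V₁)/ln(z₂/z₁) = ln(4.85/3.2)/ln(10.0/2.0) = 0.41583/1.60944 = 0.2584
Extrapolate from 10.0 m to 99.6 m: V₃ = 4.85 × (99.6/10.0)^0.2584 = 4.85 × 1.8110 = 8.7834 m/s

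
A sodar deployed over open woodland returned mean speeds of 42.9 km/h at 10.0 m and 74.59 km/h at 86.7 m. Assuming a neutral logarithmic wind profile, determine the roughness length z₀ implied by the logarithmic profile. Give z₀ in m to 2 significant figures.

z₀ ≈ 0.54 m

Log law: V(z) ∝ ln(z/z₀). With r = V₁/V₂ = 42.9/74.59 = 0.57514,
r · ln(z₂/z₀) = ln(z₁/z₀) ⇒ ln z₀ = (ln z₁ − r·ln z₂)/(1 − r)
ln z₀ = (2.30259 − 0.57514×4.46245) / 0.42486 = -0.6213
z₀ = exp(-0.6213) = 0.5372 m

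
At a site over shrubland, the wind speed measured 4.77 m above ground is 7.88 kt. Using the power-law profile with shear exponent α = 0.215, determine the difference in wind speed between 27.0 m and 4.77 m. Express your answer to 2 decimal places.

3.56 kt

Power law: V₂ = V₁ · (z₂/z₁)^α = 7.88 × (5.6604)^0.215 = 11.4390 kt
ΔV = 11.4390 − 7.88 = 3.5590 kt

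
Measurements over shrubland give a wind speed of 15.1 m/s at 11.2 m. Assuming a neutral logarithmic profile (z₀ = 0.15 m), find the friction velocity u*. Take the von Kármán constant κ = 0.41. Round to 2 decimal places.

Log law: V(z) = (u*/κ) · ln(z/z₀) ⇒ u* = κ · V / ln(z/z₀)
u* = 0.41 × 15.1 / ln(11.2/0.15) = 0.41 × 15.1 / 4.3130
   = 6.1910 / 4.3130 = 1.4354 m/s

u* ≈ 1.44 m/s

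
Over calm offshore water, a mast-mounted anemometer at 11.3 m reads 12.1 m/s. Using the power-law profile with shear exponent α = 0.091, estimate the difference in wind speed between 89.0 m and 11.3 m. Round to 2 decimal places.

2.50 m/s

Power law: V₂ = V₁ · (z₂/z₁)^α = 12.1 × (7.8761)^0.091 = 14.5999 m/s
ΔV = 14.5999 − 12.1 = 2.4999 m/s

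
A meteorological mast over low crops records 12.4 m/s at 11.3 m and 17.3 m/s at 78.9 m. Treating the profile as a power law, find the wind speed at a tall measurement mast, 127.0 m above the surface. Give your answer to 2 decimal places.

First find α: α = ln(V₂/V₁)/ln(z₂/z₁) = ln(17.3/12.4)/ln(78.9/11.3) = 0.33301/1.94338 = 0.1714
Extrapolate from 78.9 m to 127.0 m: V₃ = 17.3 × (127.0/78.9)^0.1714 = 17.3 × 1.0850 = 18.7702 m/s

18.77 m/s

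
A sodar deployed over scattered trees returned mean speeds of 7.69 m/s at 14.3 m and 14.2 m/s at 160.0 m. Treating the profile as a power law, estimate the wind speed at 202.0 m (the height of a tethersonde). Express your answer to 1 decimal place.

15.1 m/s

First find α: α = ln(V₂/V₁)/ln(z₂/z₁) = ln(14.2/7.69)/ln(160.0/14.3) = 0.61332/2.41491 = 0.2540
Extrapolate from 160.0 m to 202.0 m: V₃ = 14.2 × (202.0/160.0)^0.2540 = 14.2 × 1.0610 = 15.0660 m/s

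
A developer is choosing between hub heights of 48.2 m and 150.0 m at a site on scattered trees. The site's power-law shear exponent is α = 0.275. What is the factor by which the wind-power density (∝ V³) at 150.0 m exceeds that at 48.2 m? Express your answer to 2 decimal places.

Speed ratio: V_B/V_A = (z_B/z_A)^α = (150.0/48.2)^0.275 = (3.1120)^0.275 = 1.36643
Power-density ratio: P_B/P_A = (V_B/V_A)³ = (1.36643)³ = 2.55130

2.55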